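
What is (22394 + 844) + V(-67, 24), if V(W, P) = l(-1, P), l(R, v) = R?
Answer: 23237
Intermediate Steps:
V(W, P) = -1
(22394 + 844) + V(-67, 24) = (22394 + 844) - 1 = 23238 - 1 = 23237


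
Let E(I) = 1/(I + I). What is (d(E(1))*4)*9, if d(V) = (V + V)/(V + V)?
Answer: 36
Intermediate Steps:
E(I) = 1/(2*I)
d(V) = 1 (d(V) = (2*V)/((2*V)) = (2*V)*(1/(2*V)) = 1)
(d(E(1))*4)*9 = (1*4)*9 = 4*9 = 36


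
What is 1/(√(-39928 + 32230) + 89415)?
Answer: 29805/2665016641 - I*√7698/7995049923 ≈ 1.1184e-5 - 1.0974e-8*I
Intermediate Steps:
1/(√(-39928 + 32230) + 89415) = 1/(√(-7698) + 89415) = 1/(I*√7698 + 89415) = 1/(89415 + I*√7698)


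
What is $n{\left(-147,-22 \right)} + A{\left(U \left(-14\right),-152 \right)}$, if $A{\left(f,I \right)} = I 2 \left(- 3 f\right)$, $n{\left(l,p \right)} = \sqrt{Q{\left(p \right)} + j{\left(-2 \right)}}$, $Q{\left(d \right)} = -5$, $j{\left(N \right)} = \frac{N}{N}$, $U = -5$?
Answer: $63840 + 2 i \approx 63840.0 + 2.0 i$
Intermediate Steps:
$j{\left(N \right)} = 1$
$n{\left(l,p \right)} = 2 i$ ($n{\left(l,p \right)} = \sqrt{-5 + 1} = \sqrt{-4} = 2 i$)
$A{\left(f,I \right)} = - 6 I f$ ($A{\left(f,I \right)} = 2 I \left(- 3 f\right) = - 6 I f$)
$n{\left(-147,-22 \right)} + A{\left(U \left(-14\right),-152 \right)} = 2 i - - 912 \left(\left(-5\right) \left(-14\right)\right) = 2 i - \left(-912\right) 70 = 2 i + 63840 = 63840 + 2 i$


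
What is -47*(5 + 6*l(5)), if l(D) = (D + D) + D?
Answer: -4465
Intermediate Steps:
l(D) = 3*D (l(D) = 2*D + D = 3*D)
-47*(5 + 6*l(5)) = -47*(5 + 6*(3*5)) = -47*(5 + 6*15) = -47*(5 + 90) = -47*95 = -4465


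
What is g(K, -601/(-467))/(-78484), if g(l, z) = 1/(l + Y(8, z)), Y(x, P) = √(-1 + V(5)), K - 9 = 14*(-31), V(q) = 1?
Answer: 1/33355700 ≈ 2.9980e-8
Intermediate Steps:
K = -425 (K = 9 + 14*(-31) = 9 - 434 = -425)
Y(x, P) = 0 (Y(x, P) = √(-1 + 1) = √0 = 0)
g(l, z) = 1/l (g(l, z) = 1/(l + 0) = 1/l)
g(K, -601/(-467))/(-78484) = 1/(-425*(-78484)) = -1/425*(-1/78484) = 1/33355700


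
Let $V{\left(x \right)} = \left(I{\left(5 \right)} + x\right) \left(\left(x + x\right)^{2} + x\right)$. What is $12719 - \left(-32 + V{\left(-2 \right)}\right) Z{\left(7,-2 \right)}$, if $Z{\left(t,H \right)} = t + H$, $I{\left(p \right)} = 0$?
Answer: $13019$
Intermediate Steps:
$V{\left(x \right)} = x \left(x + 4 x^{2}\right)$ ($V{\left(x \right)} = \left(0 + x\right) \left(\left(x + x\right)^{2} + x\right) = x \left(\left(2 x\right)^{2} + x\right) = x \left(4 x^{2} + x\right) = x \left(x + 4 x^{2}\right)$)
$Z{\left(t,H \right)} = H + t$
$12719 - \left(-32 + V{\left(-2 \right)}\right) Z{\left(7,-2 \right)} = 12719 - \left(-32 + \left(-2\right)^{2} \left(1 + 4 \left(-2\right)\right)\right) \left(-2 + 7\right) = 12719 - \left(-32 + 4 \left(1 - 8\right)\right) 5 = 12719 - \left(-32 + 4 \left(-7\right)\right) 5 = 12719 - \left(-32 - 28\right) 5 = 12719 - \left(-60\right) 5 = 12719 - -300 = 12719 + 300 = 13019$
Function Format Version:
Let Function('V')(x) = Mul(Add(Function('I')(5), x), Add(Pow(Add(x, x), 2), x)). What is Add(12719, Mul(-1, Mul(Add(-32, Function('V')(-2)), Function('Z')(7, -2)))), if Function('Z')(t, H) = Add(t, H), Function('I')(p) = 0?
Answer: 13019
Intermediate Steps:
Function('V')(x) = Mul(x, Add(x, Mul(4, Pow(x, 2)))) (Function('V')(x) = Mul(Add(0, x), Add(Pow(Add(x, x), 2), x)) = Mul(x, Add(Pow(Mul(2, x), 2), x)) = Mul(x, Add(Mul(4, Pow(x, 2)), x)) = Mul(x, Add(x, Mul(4, Pow(x, 2)))))
Function('Z')(t, H) = Add(H, t)
Add(12719, Mul(-1, Mul(Add(-32, Function('V')(-2)), Function('Z')(7, -2)))) = Add(12719, Mul(-1, Mul(Add(-32, Mul(Pow(-2, 2), Add(1, Mul(4, -2)))), Add(-2, 7)))) = Add(12719, Mul(-1, Mul(Add(-32, Mul(4, Add(1, -8))), 5))) = Add(12719, Mul(-1, Mul(Add(-32, Mul(4, -7)), 5))) = Add(12719, Mul(-1, Mul(Add(-32, -28), 5))) = Add(12719, Mul(-1, Mul(-60, 5))) = Add(12719, Mul(-1, -300)) = Add(12719, 300) = 13019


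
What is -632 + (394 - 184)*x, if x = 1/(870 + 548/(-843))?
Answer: -231495877/366431 ≈ -631.76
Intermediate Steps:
x = 843/732862 (x = 1/(870 + 548*(-1/843)) = 1/(870 - 548/843) = 1/(732862/843) = 843/732862 ≈ 0.0011503)
-632 + (394 - 184)*x = -632 + (394 - 184)*(843/732862) = -632 + 210*(843/732862) = -632 + 88515/366431 = -231495877/366431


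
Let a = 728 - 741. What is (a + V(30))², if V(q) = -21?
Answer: 1156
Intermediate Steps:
a = -13
(a + V(30))² = (-13 - 21)² = (-34)² = 1156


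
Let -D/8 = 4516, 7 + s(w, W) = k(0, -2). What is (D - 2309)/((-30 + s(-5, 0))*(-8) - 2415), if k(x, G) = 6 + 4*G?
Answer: 38437/2103 ≈ 18.277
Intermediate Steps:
s(w, W) = -9 (s(w, W) = -7 + (6 + 4*(-2)) = -7 + (6 - 8) = -7 - 2 = -9)
D = -36128 (D = -8*4516 = -36128)
(D - 2309)/((-30 + s(-5, 0))*(-8) - 2415) = (-36128 - 2309)/((-30 - 9)*(-8) - 2415) = -38437/(-39*(-8) - 2415) = -38437/(312 - 2415) = -38437/(-2103) = -38437*(-1/2103) = 38437/2103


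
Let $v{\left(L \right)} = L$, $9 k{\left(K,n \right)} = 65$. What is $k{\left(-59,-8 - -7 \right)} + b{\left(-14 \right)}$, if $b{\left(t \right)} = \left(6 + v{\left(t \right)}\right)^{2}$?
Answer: $\frac{641}{9} \approx 71.222$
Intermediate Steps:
$k{\left(K,n \right)} = \frac{65}{9}$ ($k{\left(K,n \right)} = \frac{1}{9} \cdot 65 = \frac{65}{9}$)
$b{\left(t \right)} = \left(6 + t\right)^{2}$
$k{\left(-59,-8 - -7 \right)} + b{\left(-14 \right)} = \frac{65}{9} + \left(6 - 14\right)^{2} = \frac{65}{9} + \left(-8\right)^{2} = \frac{65}{9} + 64 = \frac{641}{9}$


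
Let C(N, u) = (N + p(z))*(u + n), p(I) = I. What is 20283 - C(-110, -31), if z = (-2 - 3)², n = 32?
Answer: 20368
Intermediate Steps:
z = 25 (z = (-5)² = 25)
C(N, u) = (25 + N)*(32 + u) (C(N, u) = (N + 25)*(u + 32) = (25 + N)*(32 + u))
20283 - C(-110, -31) = 20283 - (800 + 25*(-31) + 32*(-110) - 110*(-31)) = 20283 - (800 - 775 - 3520 + 3410) = 20283 - 1*(-85) = 20283 + 85 = 20368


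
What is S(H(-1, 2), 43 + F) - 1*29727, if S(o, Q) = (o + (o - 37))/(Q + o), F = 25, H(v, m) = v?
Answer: -1991748/67 ≈ -29728.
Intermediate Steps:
S(o, Q) = (-37 + 2*o)/(Q + o) (S(o, Q) = (o + (-37 + o))/(Q + o) = (-37 + 2*o)/(Q + o))
S(H(-1, 2), 43 + F) - 1*29727 = (-37 + 2*(-1))/((43 + 25) - 1) - 1*29727 = (-37 - 2)/(68 - 1) - 29727 = -39/67 - 29727 = -1991748/67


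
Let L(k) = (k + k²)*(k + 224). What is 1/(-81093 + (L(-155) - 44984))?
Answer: 1/1520953 ≈ 6.5748e-7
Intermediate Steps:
L(k) = (224 + k)*(k + k²) (L(k) = (k + k²)*(224 + k) = (224 + k)*(k + k²))
1/(-81093 + (L(-155) - 44984)) = 1/(-81093 + (-155*(224 + (-155)² + 225*(-155)) - 44984)) = 1/(-81093 + (-155*(224 + 24025 - 34875) - 44984)) = 1/(-81093 + (-155*(-10626) - 44984)) = 1/(-81093 + (1647030 - 44984)) = 1/(-81093 + 1602046) = 1/1520953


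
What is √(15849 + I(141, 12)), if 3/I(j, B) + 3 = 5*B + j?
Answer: √69038310/66 ≈ 125.89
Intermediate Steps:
I(j, B) = 3/(-3 + j + 5*B) (I(j, B) = 3/(-3 + (5*B + j)) = 3/(-3 + (j + 5*B)) = 3/(-3 + j + 5*B))
√(15849 + I(141, 12)) = √(15849 + 3/(-3 + 141 + 5*12)) = √(15849 + 3/(-3 + 141 + 60)) = √(15849 + 3/198) = √(15849 + 3*(1/198)) = √(15849 + 1/66) = √(1046035/66) = √69038310/66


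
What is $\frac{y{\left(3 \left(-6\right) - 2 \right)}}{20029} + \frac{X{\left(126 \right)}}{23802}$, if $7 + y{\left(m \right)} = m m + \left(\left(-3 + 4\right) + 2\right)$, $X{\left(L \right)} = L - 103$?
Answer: $\frac{9886259}{476730258} \approx 0.020738$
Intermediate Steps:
$X{\left(L \right)} = -103 + L$
$y{\left(m \right)} = -4 + m^{2}$ ($y{\left(m \right)} = -7 + \left(m m + \left(\left(-3 + 4\right) + 2\right)\right) = -7 + \left(m^{2} + \left(1 + 2\right)\right) = -7 + \left(m^{2} + 3\right) = -7 + \left(3 + m^{2}\right) = -4 + m^{2}$)
$\frac{y{\left(3 \left(-6\right) - 2 \right)}}{20029} + \frac{X{\left(126 \right)}}{23802} = \frac{-4 + \left(3 \left(-6\right) - 2\right)^{2}}{20029} + \frac{-103 + 126}{23802} = \left(-4 + \left(-18 - 2\right)^{2}\right) \frac{1}{20029} + 23 \cdot \frac{1}{23802} = \left(-4 + \left(-20\right)^{2}\right) \frac{1}{20029} + \frac{23}{23802} = \left(-4 + 400\right) \frac{1}{20029} + \frac{23}{23802} = 396 \cdot \frac{1}{20029} + \frac{23}{23802} = \frac{396}{20029} + \frac{23}{23802} = \frac{9886259}{476730258}$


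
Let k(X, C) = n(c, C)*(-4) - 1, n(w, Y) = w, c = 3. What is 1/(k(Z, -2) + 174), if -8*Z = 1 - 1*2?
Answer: 1/161 ≈ 0.0062112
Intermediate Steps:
Z = ⅛ (Z = -(1 - 1*2)/8 = -(1 - 2)/8 = -⅛*(-1) = ⅛ ≈ 0.12500)
k(X, C) = -13 (k(X, C) = 3*(-4) - 1 = -12 - 1 = -13)
1/(k(Z, -2) + 174) = 1/(-13 + 174) = 1/161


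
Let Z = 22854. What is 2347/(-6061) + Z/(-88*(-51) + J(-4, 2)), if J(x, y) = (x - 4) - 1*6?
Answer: 64008808/13558457 ≈ 4.7209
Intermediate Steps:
J(x, y) = -10 + x (J(x, y) = (-4 + x) - 6 = -10 + x)
2347/(-6061) + Z/(-88*(-51) + J(-4, 2)) = 2347/(-6061) + 22854/(-88*(-51) + (-10 - 4)) = 2347*(-1/6061) + 22854/(4488 - 14) = -2347/6061 + 22854/4474 = -2347/6061 + 22854*(1/4474) = -2347/6061 + 11427/2237 = 64008808/13558457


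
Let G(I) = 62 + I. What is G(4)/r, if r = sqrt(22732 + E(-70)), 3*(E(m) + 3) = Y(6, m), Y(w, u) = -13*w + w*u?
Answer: 22*sqrt(2507)/2507 ≈ 0.43939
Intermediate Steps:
Y(w, u) = -13*w + u*w
E(m) = -29 + 2*m (E(m) = -3 + (6*(-13 + m))/3 = -3 + (-78 + 6*m)/3 = -3 + (-26 + 2*m) = -29 + 2*m)
r = 3*sqrt(2507) (r = sqrt(22732 + (-29 + 2*(-70))) = sqrt(22732 + (-29 - 140)) = sqrt(22732 - 169) = sqrt(22563) = 3*sqrt(2507) ≈ 150.21)
G(4)/r = (62 + 4)/((3*sqrt(2507))) = 66*(sqrt(2507)/7521) = 22*sqrt(2507)/2507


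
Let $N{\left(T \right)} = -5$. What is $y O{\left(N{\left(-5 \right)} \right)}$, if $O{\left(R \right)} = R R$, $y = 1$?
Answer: $25$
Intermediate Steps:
$O{\left(R \right)} = R^{2}$
$y O{\left(N{\left(-5 \right)} \right)} = 1 \left(-5\right)^{2} = 1 \cdot 25 = 25$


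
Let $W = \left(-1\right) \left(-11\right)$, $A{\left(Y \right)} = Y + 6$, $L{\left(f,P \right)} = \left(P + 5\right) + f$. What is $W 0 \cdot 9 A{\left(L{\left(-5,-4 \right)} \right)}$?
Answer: $0$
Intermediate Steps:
$L{\left(f,P \right)} = 5 + P + f$ ($L{\left(f,P \right)} = \left(5 + P\right) + f = 5 + P + f$)
$A{\left(Y \right)} = 6 + Y$
$W = 11$
$W 0 \cdot 9 A{\left(L{\left(-5,-4 \right)} \right)} = 11 \cdot 0 \cdot 9 \left(6 - 4\right) = 11 \cdot 0 \left(6 - 4\right) = 11 \cdot 0 \cdot 2 = 11 \cdot 0 = 0$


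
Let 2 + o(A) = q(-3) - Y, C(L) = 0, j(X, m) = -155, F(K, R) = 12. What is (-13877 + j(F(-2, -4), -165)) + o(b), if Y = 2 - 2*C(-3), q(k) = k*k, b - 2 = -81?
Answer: -14027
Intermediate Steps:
b = -79 (b = 2 - 81 = -79)
q(k) = k²
Y = 2 (Y = 2 - 2*0 = 2 + 0 = 2)
o(A) = 5 (o(A) = -2 + ((-3)² - 1*2) = -2 + (9 - 2) = -2 + 7 = 5)
(-13877 + j(F(-2, -4), -165)) + o(b) = (-13877 - 155) + 5 = -14032 + 5 = -14027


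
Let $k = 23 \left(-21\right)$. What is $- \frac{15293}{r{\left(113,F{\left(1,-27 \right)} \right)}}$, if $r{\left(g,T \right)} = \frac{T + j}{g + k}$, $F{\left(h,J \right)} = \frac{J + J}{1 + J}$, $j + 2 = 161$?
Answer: $\frac{36779665}{1047} \approx 35129.0$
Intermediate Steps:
$j = 159$ ($j = -2 + 161 = 159$)
$k = -483$
$F{\left(h,J \right)} = \frac{2 J}{1 + J}$
$r{\left(g,T \right)} = \frac{159 + T}{-483 + g}$ ($r{\left(g,T \right)} = \frac{T + 159}{g - 483} = \frac{159 + T}{-483 + g}$)
$- \frac{15293}{r{\left(113,F{\left(1,-27 \right)} \right)}} = - \frac{15293}{\frac{1}{-483 + 113} \left(159 + 2 \left(-27\right) \frac{1}{1 - 27}\right)} = - \frac{15293}{\frac{1}{-370} \left(159 + 2 \left(-27\right) \frac{1}{-26}\right)} = - \frac{15293}{\left(- \frac{1}{370}\right) \left(159 + 2 \left(-27\right) \left(- \frac{1}{26}\right)\right)} = - \frac{15293}{\left(- \frac{1}{370}\right) \left(159 + \frac{27}{13}\right)} = - \frac{15293}{\left(- \frac{1}{370}\right) \frac{2094}{13}} = - \frac{15293}{- \frac{1047}{2405}} = \left(-15293\right) \left(- \frac{2405}{1047}\right) = \frac{36779665}{1047}$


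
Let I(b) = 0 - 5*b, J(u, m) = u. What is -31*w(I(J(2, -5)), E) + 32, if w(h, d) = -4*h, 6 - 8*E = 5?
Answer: -1208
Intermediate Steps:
E = 1/8 (E = 3/4 - 1/8*5 = 3/4 - 5/8 = 1/8 ≈ 0.12500)
I(b) = -5*b
-31*w(I(J(2, -5)), E) + 32 = -(-124)*(-5*2) + 32 = -(-124)*(-10) + 32 = -31*40 + 32 = -1240 + 32 = -1208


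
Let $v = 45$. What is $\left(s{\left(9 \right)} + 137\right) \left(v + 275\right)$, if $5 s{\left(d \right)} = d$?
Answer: $44416$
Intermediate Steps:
$s{\left(d \right)} = \frac{d}{5}$
$\left(s{\left(9 \right)} + 137\right) \left(v + 275\right) = \left(\frac{1}{5} \cdot 9 + 137\right) \left(45 + 275\right) = \left(\frac{9}{5} + 137\right) 320 = \frac{694}{5} \cdot 320 = 44416$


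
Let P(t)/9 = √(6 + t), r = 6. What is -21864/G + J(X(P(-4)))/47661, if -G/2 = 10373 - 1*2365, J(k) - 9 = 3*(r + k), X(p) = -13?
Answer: 43411163/31805774 ≈ 1.3649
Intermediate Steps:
P(t) = 9*√(6 + t)
J(k) = 27 + 3*k (J(k) = 9 + 3*(6 + k) = 9 + (18 + 3*k) = 27 + 3*k)
G = -16016 (G = -2*(10373 - 1*2365) = -2*(10373 - 2365) = -2*8008 = -16016)
-21864/G + J(X(P(-4)))/47661 = -21864/(-16016) + (27 + 3*(-13))/47661 = -21864*(-1/16016) + (27 - 39)*(1/47661) = 2733/2002 - 12*1/47661 = 2733/2002 - 4/15887 = 43411163/31805774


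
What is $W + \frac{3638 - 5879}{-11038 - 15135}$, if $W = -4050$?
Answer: $- \frac{105998409}{26173} \approx -4049.9$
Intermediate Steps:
$W + \frac{3638 - 5879}{-11038 - 15135} = -4050 + \frac{3638 - 5879}{-11038 - 15135} = -4050 - \frac{2241}{-26173} = -4050 - - \frac{2241}{26173} = -4050 + \frac{2241}{26173} = - \frac{105998409}{26173}$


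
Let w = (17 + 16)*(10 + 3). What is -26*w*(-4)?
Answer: 44616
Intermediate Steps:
w = 429 (w = 33*13 = 429)
-26*w*(-4) = -26*429*(-4) = -11154*(-4) = 44616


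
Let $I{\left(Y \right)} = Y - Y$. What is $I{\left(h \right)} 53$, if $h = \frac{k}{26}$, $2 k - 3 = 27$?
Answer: $0$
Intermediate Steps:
$k = 15$ ($k = \frac{3}{2} + \frac{1}{2} \cdot 27 = \frac{3}{2} + \frac{27}{2} = 15$)
$h = \frac{15}{26} \approx 0.57692$
$I{\left(Y \right)} = 0$
$I{\left(h \right)} 53 = 0 \cdot 53 = 0$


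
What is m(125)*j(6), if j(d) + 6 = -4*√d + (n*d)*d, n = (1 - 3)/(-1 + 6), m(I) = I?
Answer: -2550 - 500*√6 ≈ -3774.7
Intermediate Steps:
n = -⅖ (n = -2/5 = -2*⅕ = -⅖ ≈ -0.40000)
j(d) = -6 - 4*√d - 2*d²/5 (j(d) = -6 + (-4*√d + (-2*d/5)*d) = -6 + (-4*√d - 2*d²/5) = -6 - 4*√d - 2*d²/5)
m(125)*j(6) = 125*(-6 - 4*√6 - ⅖*6²) = 125*(-6 - 4*√6 - ⅖*36) = 125*(-6 - 4*√6 - 72/5) = 125*(-102/5 - 4*√6) = -2550 - 500*√6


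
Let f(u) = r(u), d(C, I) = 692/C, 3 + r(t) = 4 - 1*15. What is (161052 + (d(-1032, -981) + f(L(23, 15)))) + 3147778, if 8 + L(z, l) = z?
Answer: 853674355/258 ≈ 3.3088e+6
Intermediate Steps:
L(z, l) = -8 + z
r(t) = -14 (r(t) = -3 + (4 - 1*15) = -3 + (4 - 15) = -3 - 11 = -14)
f(u) = -14
(161052 + (d(-1032, -981) + f(L(23, 15)))) + 3147778 = (161052 + (692/(-1032) - 14)) + 3147778 = (161052 + (692*(-1/1032) - 14)) + 3147778 = (161052 + (-173/258 - 14)) + 3147778 = (161052 - 3785/258) + 3147778 = 41547631/258 + 3147778 = 853674355/258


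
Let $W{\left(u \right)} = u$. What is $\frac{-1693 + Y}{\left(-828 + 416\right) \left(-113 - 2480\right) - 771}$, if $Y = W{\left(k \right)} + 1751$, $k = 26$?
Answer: $\frac{84}{1067545} \approx 7.8685 \cdot 10^{-5}$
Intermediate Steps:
$Y = 1777$ ($Y = 26 + 1751 = 1777$)
$\frac{-1693 + Y}{\left(-828 + 416\right) \left(-113 - 2480\right) - 771} = \frac{-1693 + 1777}{\left(-828 + 416\right) \left(-113 - 2480\right) - 771} = \frac{84}{\left(-412\right) \left(-2593\right) - 771} = \frac{84}{1068316 - 771} = \frac{84}{1067545}$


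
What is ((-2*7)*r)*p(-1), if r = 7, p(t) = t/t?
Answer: -98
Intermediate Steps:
p(t) = 1
((-2*7)*r)*p(-1) = (-2*7*7)*1 = -14*7*1 = -98*1 = -98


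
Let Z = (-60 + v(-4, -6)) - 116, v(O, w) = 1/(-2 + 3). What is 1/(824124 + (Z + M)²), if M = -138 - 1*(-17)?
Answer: 1/911740 ≈ 1.0968e-6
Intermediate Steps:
M = -121 (M = -138 + 17 = -121)
v(O, w) = 1 (v(O, w) = 1/1 = 1)
Z = -175 (Z = (-60 + 1) - 116 = -59 - 116 = -175)
1/(824124 + (Z + M)²) = 1/(824124 + (-175 - 121)²) = 1/(824124 + (-296)²) = 1/(824124 + 87616) = 1/911740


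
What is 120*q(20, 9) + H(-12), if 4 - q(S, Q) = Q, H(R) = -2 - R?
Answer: -590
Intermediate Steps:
q(S, Q) = 4 - Q
120*q(20, 9) + H(-12) = 120*(4 - 1*9) + (-2 - 1*(-12)) = 120*(4 - 9) + (-2 + 12) = 120*(-5) + 10 = -600 + 10 = -590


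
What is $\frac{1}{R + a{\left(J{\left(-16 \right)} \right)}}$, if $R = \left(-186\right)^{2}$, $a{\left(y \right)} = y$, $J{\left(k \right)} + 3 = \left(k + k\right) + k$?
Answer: $\frac{1}{34545} \approx 2.8948 \cdot 10^{-5}$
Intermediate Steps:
$J{\left(k \right)} = -3 + 3 k$ ($J{\left(k \right)} = -3 + \left(\left(k + k\right) + k\right) = -3 + \left(2 k + k\right) = -3 + 3 k$)
$R = 34596$
$\frac{1}{R + a{\left(J{\left(-16 \right)} \right)}} = \frac{1}{34596 + \left(-3 + 3 \left(-16\right)\right)} = \frac{1}{34596 - 51} = \frac{1}{34545}$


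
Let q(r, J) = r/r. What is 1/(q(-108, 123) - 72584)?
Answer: -1/72583 ≈ -1.3777e-5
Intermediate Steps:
q(r, J) = 1
1/(q(-108, 123) - 72584) = 1/(1 - 72584) = 1/(-72583) = -1/72583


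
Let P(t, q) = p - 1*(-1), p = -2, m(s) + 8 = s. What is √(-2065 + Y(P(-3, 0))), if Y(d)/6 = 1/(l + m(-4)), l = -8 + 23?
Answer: I*√2063 ≈ 45.42*I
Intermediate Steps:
m(s) = -8 + s
l = 15
P(t, q) = -1 (P(t, q) = -2 - 1*(-1) = -2 + 1 = -1)
Y(d) = 2 (Y(d) = 6/(15 + (-8 - 4)) = 6/(15 - 12) = 6/3 = 6*(⅓) = 2)
√(-2065 + Y(P(-3, 0))) = √(-2065 + 2) = √(-2063) = I*√2063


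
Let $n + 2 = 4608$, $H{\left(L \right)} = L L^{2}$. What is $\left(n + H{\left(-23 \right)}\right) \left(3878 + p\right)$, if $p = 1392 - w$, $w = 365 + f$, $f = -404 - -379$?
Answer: $-37275730$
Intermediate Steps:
$H{\left(L \right)} = L^{3}$
$f = -25$ ($f = -404 + 379 = -25$)
$n = 4606$ ($n = -2 + 4608 = 4606$)
$w = 340$ ($w = 365 - 25 = 340$)
$p = 1052$ ($p = 1392 - 340 = 1052$)
$\left(n + H{\left(-23 \right)}\right) \left(3878 + p\right) = \left(4606 + \left(-23\right)^{3}\right) \left(3878 + 1052\right) = \left(4606 - 12167\right) 4930 = \left(-7561\right) 4930 = -37275730$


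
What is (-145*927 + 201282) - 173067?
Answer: -106200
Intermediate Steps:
(-145*927 + 201282) - 173067 = (-134415 + 201282) - 173067 = 66867 - 173067 = -106200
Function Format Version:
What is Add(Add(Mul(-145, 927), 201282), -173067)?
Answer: -106200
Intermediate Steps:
Add(Add(Mul(-145, 927), 201282), -173067) = Add(Add(-134415, 201282), -173067) = Add(66867, -173067) = -106200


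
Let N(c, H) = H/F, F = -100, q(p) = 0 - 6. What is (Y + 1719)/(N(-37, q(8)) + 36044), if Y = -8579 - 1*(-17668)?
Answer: 540400/1802203 ≈ 0.29986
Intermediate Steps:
q(p) = -6
N(c, H) = -H/100 (N(c, H) = H/(-100) = H*(-1/100) = -H/100)
Y = 9089 (Y = -8579 + 17668 = 9089)
(Y + 1719)/(N(-37, q(8)) + 36044) = (9089 + 1719)/(-1/100*(-6) + 36044) = 10808/(3/50 + 36044) = 10808/(1802203/50) = 10808*(50/1802203) = 540400/1802203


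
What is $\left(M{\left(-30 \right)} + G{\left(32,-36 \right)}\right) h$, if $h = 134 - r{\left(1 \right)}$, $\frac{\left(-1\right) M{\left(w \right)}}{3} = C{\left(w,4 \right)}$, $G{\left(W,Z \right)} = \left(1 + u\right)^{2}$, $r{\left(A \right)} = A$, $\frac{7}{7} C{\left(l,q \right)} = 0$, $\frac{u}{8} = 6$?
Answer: $319333$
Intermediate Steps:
$u = 48$ ($u = 8 \cdot 6 = 48$)
$C{\left(l,q \right)} = 0$
$G{\left(W,Z \right)} = 2401$ ($G{\left(W,Z \right)} = \left(1 + 48\right)^{2} = 49^{2} = 2401$)
$M{\left(w \right)} = 0$ ($M{\left(w \right)} = \left(-3\right) 0 = 0$)
$h = 133$ ($h = 134 - 1 = 133$)
$\left(M{\left(-30 \right)} + G{\left(32,-36 \right)}\right) h = \left(0 + 2401\right) 133 = 2401 \cdot 133 = 319333$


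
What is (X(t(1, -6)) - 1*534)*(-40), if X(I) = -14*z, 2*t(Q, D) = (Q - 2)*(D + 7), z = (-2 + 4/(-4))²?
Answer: 26400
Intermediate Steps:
z = 9 (z = (-2 + 4*(-¼))² = (-2 - 1)² = (-3)² = 9)
t(Q, D) = (-2 + Q)*(7 + D)/2 (t(Q, D) = ((Q - 2)*(D + 7))/2 = ((-2 + Q)*(7 + D))/2 = (-2 + Q)*(7 + D)/2)
X(I) = -126 (X(I) = -14*9 = -126)
(X(t(1, -6)) - 1*534)*(-40) = (-126 - 1*534)*(-40) = (-126 - 534)*(-40) = -660*(-40) = 26400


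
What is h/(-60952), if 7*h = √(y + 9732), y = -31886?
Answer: -I*√22154/426664 ≈ -0.00034885*I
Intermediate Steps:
h = I*√22154/7 (h = √(-31886 + 9732)/7 = √(-22154)/7 = (I*√22154)/7 = I*√22154/7 ≈ 21.263*I)
h/(-60952) = (I*√22154/7)/(-60952) = (I*√22154/7)*(-1/60952) = -I*√22154/426664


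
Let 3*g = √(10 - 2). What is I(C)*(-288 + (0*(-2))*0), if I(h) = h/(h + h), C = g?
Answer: -144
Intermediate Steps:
g = 2*√2/3 (g = √(10 - 2)/3 = √8/3 = (2*√2)/3 = 2*√2/3 ≈ 0.94281)
C = 2*√2/3 ≈ 0.94281
I(h) = ½ (I(h) = h/((2*h)) = (1/(2*h))*h = ½)
I(C)*(-288 + (0*(-2))*0) = (-288 + (0*(-2))*0)/2 = (-288 + 0*0)/2 = (-288 + 0)/2 = (½)*(-288) = -144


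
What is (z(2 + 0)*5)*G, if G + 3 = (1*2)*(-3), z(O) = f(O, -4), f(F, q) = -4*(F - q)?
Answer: 1080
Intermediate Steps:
f(F, q) = -4*F + 4*q
z(O) = -16 - 4*O (z(O) = -4*O + 4*(-4) = -4*O - 16 = -16 - 4*O)
G = -9 (G = -3 + (1*2)*(-3) = -3 + 2*(-3) = -3 - 6 = -9)
(z(2 + 0)*5)*G = ((-16 - 4*(2 + 0))*5)*(-9) = ((-16 - 4*2)*5)*(-9) = ((-16 - 8)*5)*(-9) = -24*5*(-9) = -120*(-9) = 1080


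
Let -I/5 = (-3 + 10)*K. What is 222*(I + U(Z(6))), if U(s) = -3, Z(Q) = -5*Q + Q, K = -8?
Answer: 61494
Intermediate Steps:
Z(Q) = -4*Q
I = 280 (I = -5*(-3 + 10)*(-8) = -35*(-8) = -5*(-56) = 280)
222*(I + U(Z(6))) = 222*(280 - 3) = 222*277 = 61494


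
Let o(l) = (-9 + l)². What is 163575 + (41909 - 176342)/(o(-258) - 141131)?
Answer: 11424539583/69842 ≈ 1.6358e+5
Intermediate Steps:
163575 + (41909 - 176342)/(o(-258) - 141131) = 163575 + (41909 - 176342)/((-9 - 258)² - 141131) = 163575 - 134433/((-267)² - 141131) = 163575 - 134433/(71289 - 141131) = 163575 - 134433/(-69842) = 163575 - 134433*(-1/69842) = 163575 + 134433/69842 = 11424539583/69842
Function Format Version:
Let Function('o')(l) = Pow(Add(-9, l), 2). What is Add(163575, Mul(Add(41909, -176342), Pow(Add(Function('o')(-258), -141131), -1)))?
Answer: Rational(11424539583, 69842) ≈ 1.6358e+5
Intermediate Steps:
Add(163575, Mul(Add(41909, -176342), Pow(Add(Function('o')(-258), -141131), -1))) = Add(163575, Mul(Add(41909, -176342), Pow(Add(Pow(Add(-9, -258), 2), -141131), -1))) = Add(163575, Mul(-134433, Pow(Add(Pow(-267, 2), -141131), -1))) = Add(163575, Mul(-134433, Pow(Add(71289, -141131), -1))) = Add(163575, Mul(-134433, Pow(-69842, -1))) = Add(163575, Mul(-134433, Rational(-1, 69842))) = Add(163575, Rational(134433, 69842)) = Rational(11424539583, 69842)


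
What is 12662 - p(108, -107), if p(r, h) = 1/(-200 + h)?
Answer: 3887235/307 ≈ 12662.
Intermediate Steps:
12662 - p(108, -107) = 12662 - 1/(-200 - 107) = 12662 - 1/(-307) = 12662 - 1*(-1/307) = 12662 + 1/307 = 3887235/307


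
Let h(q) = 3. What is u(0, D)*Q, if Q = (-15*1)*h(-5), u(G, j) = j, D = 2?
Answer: -90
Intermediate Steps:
Q = -45 (Q = -15*1*3 = -15*3 = -45)
u(0, D)*Q = 2*(-45) = -90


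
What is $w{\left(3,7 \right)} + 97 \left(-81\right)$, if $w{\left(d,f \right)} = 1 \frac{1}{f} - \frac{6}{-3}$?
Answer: $- \frac{54984}{7} \approx -7854.9$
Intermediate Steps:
$w{\left(d,f \right)} = 2 + \frac{1}{f}$ ($w{\left(d,f \right)} = \frac{1}{f} - -2 = \frac{1}{f} + 2 = 2 + \frac{1}{f}$)
$w{\left(3,7 \right)} + 97 \left(-81\right) = \left(2 + \frac{1}{7}\right) + 97 \left(-81\right) = \left(2 + \frac{1}{7}\right) - 7857 = \frac{15}{7} - 7857 = - \frac{54984}{7}$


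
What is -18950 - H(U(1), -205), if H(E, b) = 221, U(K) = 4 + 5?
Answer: -19171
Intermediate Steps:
U(K) = 9
-18950 - H(U(1), -205) = -18950 - 1*221 = -18950 - 221 = -19171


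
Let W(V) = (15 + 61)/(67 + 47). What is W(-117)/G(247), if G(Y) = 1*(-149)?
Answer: -2/447 ≈ -0.0044743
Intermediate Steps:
G(Y) = -149
W(V) = ⅔ (W(V) = 76/114 = 76*(1/114) = ⅔)
W(-117)/G(247) = (⅔)/(-149) = (⅔)*(-1/149) = -2/447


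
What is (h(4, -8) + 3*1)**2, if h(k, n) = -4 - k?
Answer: 25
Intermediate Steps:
(h(4, -8) + 3*1)**2 = ((-4 - 1*4) + 3*1)**2 = ((-4 - 4) + 3)**2 = (-8 + 3)**2 = (-5)**2 = 25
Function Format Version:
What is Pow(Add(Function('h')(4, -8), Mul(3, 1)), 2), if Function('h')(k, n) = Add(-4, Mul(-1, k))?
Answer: 25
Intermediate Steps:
Pow(Add(Function('h')(4, -8), Mul(3, 1)), 2) = Pow(Add(Add(-4, Mul(-1, 4)), Mul(3, 1)), 2) = Pow(Add(Add(-4, -4), 3), 2) = Pow(Add(-8, 3), 2) = Pow(-5, 2) = 25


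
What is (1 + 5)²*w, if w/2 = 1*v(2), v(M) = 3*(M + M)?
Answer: 864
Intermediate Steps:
v(M) = 6*M (v(M) = 3*(2*M) = 6*M)
w = 24 (w = 2*(1*(6*2)) = 2*(1*12) = 2*12 = 24)
(1 + 5)²*w = (1 + 5)²*24 = 6²*24 = 36*24 = 864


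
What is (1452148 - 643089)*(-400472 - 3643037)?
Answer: -3271437348031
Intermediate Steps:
(1452148 - 643089)*(-400472 - 3643037) = 809059*(-4043509) = -3271437348031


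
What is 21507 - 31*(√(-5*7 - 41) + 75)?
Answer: 19182 - 62*I*√19 ≈ 19182.0 - 270.25*I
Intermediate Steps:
21507 - 31*(√(-5*7 - 41) + 75) = 21507 - 31*(√(-35 - 41) + 75) = 21507 - 31*(√(-76) + 75) = 21507 - 31*(2*I*√19 + 75) = 21507 - 31*(75 + 2*I*√19) = 21507 - (2325 + 62*I*√19) = 21507 + (-2325 - 62*I*√19) = 19182 - 62*I*√19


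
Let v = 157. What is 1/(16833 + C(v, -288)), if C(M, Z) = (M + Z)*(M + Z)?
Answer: 1/33994 ≈ 2.9417e-5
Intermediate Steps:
C(M, Z) = (M + Z)²
1/(16833 + C(v, -288)) = 1/(16833 + (157 - 288)²) = 1/(16833 + (-131)²) = 1/(16833 + 17161) = 1/33994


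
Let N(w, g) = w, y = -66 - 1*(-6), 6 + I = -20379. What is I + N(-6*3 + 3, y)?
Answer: -20400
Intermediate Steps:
I = -20385 (I = -6 - 20379 = -20385)
y = -60 (y = -66 + 6 = -60)
I + N(-6*3 + 3, y) = -20385 + (-6*3 + 3) = -20385 + (-18 + 3) = -20385 - 15 = -20400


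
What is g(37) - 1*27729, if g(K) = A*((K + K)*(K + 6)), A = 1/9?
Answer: -246379/9 ≈ -27375.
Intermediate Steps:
A = ⅑ ≈ 0.11111
g(K) = 2*K*(6 + K)/9 (g(K) = ((K + K)*(K + 6))/9 = ((2*K)*(6 + K))/9 = (2*K*(6 + K))/9 = 2*K*(6 + K)/9)
g(37) - 1*27729 = (2/9)*37*(6 + 37) - 1*27729 = (2/9)*37*43 - 27729 = 3182/9 - 27729 = -246379/9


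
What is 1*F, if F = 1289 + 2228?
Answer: 3517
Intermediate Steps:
F = 3517
1*F = 1*3517 = 3517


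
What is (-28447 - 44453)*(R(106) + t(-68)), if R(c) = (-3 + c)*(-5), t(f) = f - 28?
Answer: 44541900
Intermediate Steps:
t(f) = -28 + f
R(c) = 15 - 5*c
(-28447 - 44453)*(R(106) + t(-68)) = (-28447 - 44453)*((15 - 5*106) + (-28 - 68)) = -72900*((15 - 530) - 96) = -72900*(-515 - 96) = -72900*(-611) = 44541900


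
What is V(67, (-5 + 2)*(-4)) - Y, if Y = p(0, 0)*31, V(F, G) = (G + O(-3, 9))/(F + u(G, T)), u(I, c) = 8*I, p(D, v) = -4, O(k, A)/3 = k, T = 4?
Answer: 20215/163 ≈ 124.02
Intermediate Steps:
O(k, A) = 3*k
V(F, G) = (-9 + G)/(F + 8*G) (V(F, G) = (G + 3*(-3))/(F + 8*G) = (G - 9)/(F + 8*G) = (-9 + G)/(F + 8*G))
Y = -124 (Y = -4*31 = -124)
V(67, (-5 + 2)*(-4)) - Y = (-9 + (-5 + 2)*(-4))/(67 + 8*((-5 + 2)*(-4))) - 1*(-124) = (-9 - 3*(-4))/(67 + 8*(-3*(-4))) + 124 = (-9 + 12)/(67 + 8*12) + 124 = 3/(67 + 96) + 124 = 3/163 + 124 = 20215/163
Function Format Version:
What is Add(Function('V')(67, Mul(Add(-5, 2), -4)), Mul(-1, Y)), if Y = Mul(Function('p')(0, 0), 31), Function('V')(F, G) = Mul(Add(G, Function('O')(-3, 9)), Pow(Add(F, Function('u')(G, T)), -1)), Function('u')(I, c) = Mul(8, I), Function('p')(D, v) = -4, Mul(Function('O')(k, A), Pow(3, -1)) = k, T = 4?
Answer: Rational(20215, 163) ≈ 124.02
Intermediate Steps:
Function('O')(k, A) = Mul(3, k)
Function('V')(F, G) = Mul(Pow(Add(F, Mul(8, G)), -1), Add(-9, G)) (Function('V')(F, G) = Mul(Add(G, Mul(3, -3)), Pow(Add(F, Mul(8, G)), -1)) = Mul(Add(G, -9), Pow(Add(F, Mul(8, G)), -1)) = Mul(Add(-9, G), Pow(Add(F, Mul(8, G)), -1)) = Mul(Pow(Add(F, Mul(8, G)), -1), Add(-9, G)))
Y = -124 (Y = Mul(-4, 31) = -124)
Add(Function('V')(67, Mul(Add(-5, 2), -4)), Mul(-1, Y)) = Add(Mul(Pow(Add(67, Mul(8, Mul(Add(-5, 2), -4))), -1), Add(-9, Mul(Add(-5, 2), -4))), Mul(-1, -124)) = Add(Mul(Pow(Add(67, Mul(8, Mul(-3, -4))), -1), Add(-9, Mul(-3, -4))), 124) = Add(Mul(Pow(Add(67, Mul(8, 12)), -1), Add(-9, 12)), 124) = Add(Mul(Pow(Add(67, 96), -1), 3), 124) = Add(Mul(Pow(163, -1), 3), 124) = Add(Mul(Rational(1, 163), 3), 124) = Add(Rational(3, 163), 124) = Rational(20215, 163)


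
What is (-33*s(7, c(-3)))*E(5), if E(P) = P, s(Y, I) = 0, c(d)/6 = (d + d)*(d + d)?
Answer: 0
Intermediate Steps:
c(d) = 24*d² (c(d) = 6*((d + d)*(d + d)) = 6*((2*d)*(2*d)) = 6*(4*d²) = 24*d²)
(-33*s(7, c(-3)))*E(5) = -33*0*5 = 0*5 = 0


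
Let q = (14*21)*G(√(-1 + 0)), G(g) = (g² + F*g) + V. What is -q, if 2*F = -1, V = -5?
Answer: 1764 + 147*I ≈ 1764.0 + 147.0*I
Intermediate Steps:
F = -½ (F = (½)*(-1) = -½ ≈ -0.50000)
G(g) = -5 + g² - g/2 (G(g) = (g² - g/2) - 5 = -5 + g² - g/2)
q = -1764 - 147*I (q = (14*21)*(-5 + (√(-1 + 0))² - √(-1 + 0)/2) = 294*(-5 + (√(-1))² - I/2) = 294*(-5 + I² - I/2) = 294*(-5 - 1 - I/2) = 294*(-6 - I/2) = -1764 - 147*I ≈ -1764.0 - 147.0*I)
-q = -(-1764 - 147*I) = 1764 + 147*I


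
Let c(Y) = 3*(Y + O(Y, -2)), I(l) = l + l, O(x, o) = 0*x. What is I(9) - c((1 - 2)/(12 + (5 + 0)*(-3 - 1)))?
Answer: 141/8 ≈ 17.625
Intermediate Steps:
O(x, o) = 0
I(l) = 2*l
c(Y) = 3*Y (c(Y) = 3*(Y + 0) = 3*Y)
I(9) - c((1 - 2)/(12 + (5 + 0)*(-3 - 1))) = 2*9 - 3*(1 - 2)/(12 + (5 + 0)*(-3 - 1)) = 18 - 3*(-1/(12 + 5*(-4))) = 18 - 3*(-1/(12 - 20)) = 18 - 3*(-1/(-8)) = 18 - 3*(-1*(-⅛)) = 18 - 3/8 = 141/8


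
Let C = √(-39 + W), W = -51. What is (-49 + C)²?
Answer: 2311 - 294*I*√10 ≈ 2311.0 - 929.71*I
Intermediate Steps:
C = 3*I*√10 (C = √(-39 - 51) = √(-90) = 3*I*√10 ≈ 9.4868*I)
(-49 + C)² = (-49 + 3*I*√10)²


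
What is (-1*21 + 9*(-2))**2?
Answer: 1521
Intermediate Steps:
(-1*21 + 9*(-2))**2 = (-21 - 18)**2 = (-39)**2 = 1521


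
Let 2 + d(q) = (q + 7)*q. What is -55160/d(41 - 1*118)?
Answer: -13790/1347 ≈ -10.238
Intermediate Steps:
d(q) = -2 + q*(7 + q) (d(q) = -2 + (q + 7)*q = -2 + (7 + q)*q = -2 + q*(7 + q))
-55160/d(41 - 1*118) = -55160/(-2 + (41 - 1*118)² + 7*(41 - 1*118)) = -55160/(-2 + (41 - 118)² + 7*(41 - 118)) = -55160/(-2 + (-77)² + 7*(-77)) = -55160/(-2 + 5929 - 539) = -55160/5388 = -55160*1/5388 = -13790/1347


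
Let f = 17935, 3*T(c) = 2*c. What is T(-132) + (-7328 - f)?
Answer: -25351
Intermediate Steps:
T(c) = 2*c/3 (T(c) = (2*c)/3 = 2*c/3)
T(-132) + (-7328 - f) = (⅔)*(-132) + (-7328 - 1*17935) = -88 + (-7328 - 17935) = -88 - 25263 = -25351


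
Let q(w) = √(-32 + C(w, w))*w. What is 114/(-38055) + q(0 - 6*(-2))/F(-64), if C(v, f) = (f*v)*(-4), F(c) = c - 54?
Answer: -38/12685 - 24*I*√38/59 ≈ -0.0029957 - 2.5076*I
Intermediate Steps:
F(c) = -54 + c
C(v, f) = -4*f*v
q(w) = w*√(-32 - 4*w²) (q(w) = √(-32 - 4*w*w)*w = √(-32 - 4*w²)*w = w*√(-32 - 4*w²))
114/(-38055) + q(0 - 6*(-2))/F(-64) = 114/(-38055) + (2*(0 - 6*(-2))*√(-8 - (0 - 6*(-2))²))/(-54 - 64) = 114*(-1/38055) + (2*(0 + 12)*√(-8 - (0 + 12)²))/(-118) = -38/12685 + (2*12*√(-8 - 1*12²))*(-1/118) = -38/12685 + (2*12*√(-8 - 1*144))*(-1/118) = -38/12685 + (2*12*√(-8 - 144))*(-1/118) = -38/12685 + (2*12*√(-152))*(-1/118) = -38/12685 + (2*12*(2*I*√38))*(-1/118) = -38/12685 + (48*I*√38)*(-1/118) = -38/12685 - 24*I*√38/59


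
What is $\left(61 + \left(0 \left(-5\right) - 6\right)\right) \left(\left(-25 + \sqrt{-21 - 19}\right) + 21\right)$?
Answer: $-220 + 110 i \sqrt{10} \approx -220.0 + 347.85 i$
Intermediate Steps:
$\left(61 + \left(0 \left(-5\right) - 6\right)\right) \left(\left(-25 + \sqrt{-21 - 19}\right) + 21\right) = \left(61 + \left(0 - 6\right)\right) \left(\left(-25 + \sqrt{-40}\right) + 21\right) = \left(61 - 6\right) \left(\left(-25 + 2 i \sqrt{10}\right) + 21\right) = 55 \left(-4 + 2 i \sqrt{10}\right) = -220 + 110 i \sqrt{10}$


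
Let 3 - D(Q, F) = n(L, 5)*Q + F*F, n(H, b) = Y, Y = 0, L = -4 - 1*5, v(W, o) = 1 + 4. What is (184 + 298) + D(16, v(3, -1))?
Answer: 460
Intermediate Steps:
v(W, o) = 5
L = -9 (L = -4 - 5 = -9)
n(H, b) = 0
D(Q, F) = 3 - F² (D(Q, F) = 3 - (0*Q + F*F) = 3 - (0 + F²) = 3 - F²)
(184 + 298) + D(16, v(3, -1)) = (184 + 298) + (3 - 1*5²) = 482 + (3 - 1*25) = 482 + (3 - 25) = 482 - 22 = 460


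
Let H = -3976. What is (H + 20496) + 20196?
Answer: 36716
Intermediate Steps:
(H + 20496) + 20196 = (-3976 + 20496) + 20196 = 16520 + 20196 = 36716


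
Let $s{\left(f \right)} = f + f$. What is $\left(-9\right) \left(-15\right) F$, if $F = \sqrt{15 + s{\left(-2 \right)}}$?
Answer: $135 \sqrt{11} \approx 447.74$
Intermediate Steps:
$s{\left(f \right)} = 2 f$
$F = \sqrt{11}$ ($F = \sqrt{15 + 2 \left(-2\right)} = \sqrt{15 - 4} = \sqrt{11} \approx 3.3166$)
$\left(-9\right) \left(-15\right) F = \left(-9\right) \left(-15\right) \sqrt{11} = 135 \sqrt{11}$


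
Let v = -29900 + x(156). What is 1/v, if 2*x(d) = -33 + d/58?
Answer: -58/1735079 ≈ -3.3428e-5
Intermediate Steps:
x(d) = -33/2 + d/116 (x(d) = (-33 + d/58)/2 = -33/2 + d/116)
v = -1735079/58 (v = -29900 + (-33/2 + (1/116)*156) = -29900 + (-33/2 + 39/29) = -29900 - 879/58 = -1735079/58 ≈ -29915.)
1/v = 1/(-1735079/58) = -58/1735079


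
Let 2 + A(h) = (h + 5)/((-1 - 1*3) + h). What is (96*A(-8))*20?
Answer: -3360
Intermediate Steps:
A(h) = -2 + (5 + h)/(-4 + h) (A(h) = -2 + (h + 5)/((-1 - 1*3) + h) = -2 + (5 + h)/((-1 - 3) + h) = -2 + (5 + h)/(-4 + h))
(96*A(-8))*20 = (96*((13 - 1*(-8))/(-4 - 8)))*20 = (96*((13 + 8)/(-12)))*20 = (96*(-1/12*21))*20 = (96*(-7/4))*20 = -168*20 = -3360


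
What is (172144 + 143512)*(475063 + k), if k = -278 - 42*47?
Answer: 149245629016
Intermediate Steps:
k = -2252 (k = -278 - 1974 = -2252)
(172144 + 143512)*(475063 + k) = (172144 + 143512)*(475063 - 2252) = 315656*472811 = 149245629016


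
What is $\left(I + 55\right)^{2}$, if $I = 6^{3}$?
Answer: $73441$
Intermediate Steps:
$I = 216$
$\left(I + 55\right)^{2} = \left(216 + 55\right)^{2} = 271^{2} = 73441$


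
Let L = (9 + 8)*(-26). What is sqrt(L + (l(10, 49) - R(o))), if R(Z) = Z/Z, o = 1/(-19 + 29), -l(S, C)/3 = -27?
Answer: I*sqrt(362) ≈ 19.026*I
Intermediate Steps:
l(S, C) = 81 (l(S, C) = -3*(-27) = 81)
o = 1/10 ≈ 0.10000
R(Z) = 1
L = -442 (L = 17*(-26) = -442)
sqrt(L + (l(10, 49) - R(o))) = sqrt(-442 + (81 - 1*1)) = sqrt(-442 + (81 - 1)) = sqrt(-442 + 80) = sqrt(-362) = I*sqrt(362)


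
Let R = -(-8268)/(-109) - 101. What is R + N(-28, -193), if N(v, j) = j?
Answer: -40314/109 ≈ -369.85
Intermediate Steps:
R = -19277/109 (R = -(-8268)*(-1)/109 - 101 = -78*106/109 - 101 = -8268/109 - 101 = -19277/109 ≈ -176.85)
R + N(-28, -193) = -19277/109 - 193 = -40314/109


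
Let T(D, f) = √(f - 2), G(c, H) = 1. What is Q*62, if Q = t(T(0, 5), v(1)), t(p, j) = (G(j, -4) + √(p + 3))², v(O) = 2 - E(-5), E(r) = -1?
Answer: 62*(1 + √(3 + √3))² ≈ 625.13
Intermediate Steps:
T(D, f) = √(-2 + f)
v(O) = 3 (v(O) = 2 - 1*(-1) = 2 + 1 = 3)
t(p, j) = (1 + √(3 + p))² (t(p, j) = (1 + √(p + 3))² = (1 + √(3 + p))²)
Q = (1 + √(3 + √3))² (Q = (1 + √(3 + √(-2 + 5)))² = (1 + √(3 + √3))² ≈ 10.083)
Q*62 = (1 + √(3 + √3))²*62 = 62*(1 + √(3 + √3))²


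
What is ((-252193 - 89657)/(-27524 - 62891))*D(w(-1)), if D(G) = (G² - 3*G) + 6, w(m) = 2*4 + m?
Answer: 2324580/18083 ≈ 128.55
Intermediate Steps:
w(m) = 8 + m
D(G) = 6 + G² - 3*G
((-252193 - 89657)/(-27524 - 62891))*D(w(-1)) = ((-252193 - 89657)/(-27524 - 62891))*(6 + (8 - 1)² - 3*(8 - 1)) = (-341850/(-90415))*(6 + 7² - 3*7) = (-341850*(-1/90415))*(6 + 49 - 21) = (68370/18083)*34 = 2324580/18083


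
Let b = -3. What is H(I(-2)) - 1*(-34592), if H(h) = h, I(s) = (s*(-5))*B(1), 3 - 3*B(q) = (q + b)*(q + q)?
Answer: 103846/3 ≈ 34615.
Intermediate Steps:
B(q) = 1 - 2*q*(-3 + q)/3 (B(q) = 1 - (q - 3)*(q + q)/3 = 1 - (-3 + q)*2*q/3 = 1 - 2*q*(-3 + q)/3)
I(s) = -35*s/3 (I(s) = (s*(-5))*(1 + 2*1 - ⅔*1²) = (-5*s)*(1 + 2 - ⅔*1) = (-5*s)*(1 + 2 - ⅔) = -5*s*(7/3) = -35*s/3)
H(I(-2)) - 1*(-34592) = -35/3*(-2) - 1*(-34592) = 70/3 + 34592 = 103846/3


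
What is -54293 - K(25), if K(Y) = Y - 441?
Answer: -53877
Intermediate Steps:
K(Y) = -441 + Y
-54293 - K(25) = -54293 - (-441 + 25) = -54293 - 1*(-416) = -54293 + 416 = -53877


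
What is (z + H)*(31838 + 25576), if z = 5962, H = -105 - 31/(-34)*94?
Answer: 5800306764/17 ≈ 3.4119e+8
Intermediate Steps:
H = -328/17 (H = -105 - 31*(-1/34)*94 = -105 + (31/34)*94 = -105 + 1457/17 = -328/17 ≈ -19.294)
(z + H)*(31838 + 25576) = (5962 - 328/17)*(31838 + 25576) = (101026/17)*57414 = 5800306764/17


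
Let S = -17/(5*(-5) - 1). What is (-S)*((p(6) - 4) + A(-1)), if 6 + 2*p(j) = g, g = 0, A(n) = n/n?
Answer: 51/13 ≈ 3.9231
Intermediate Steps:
A(n) = 1
p(j) = -3 (p(j) = -3 + (1/2)*0 = -3 + 0 = -3)
S = 17/26 (S = -17/(-25 - 1) = -17/(-26) = -17*(-1/26) = 17/26 ≈ 0.65385)
(-S)*((p(6) - 4) + A(-1)) = (-1*17/26)*((-3 - 4) + 1) = -17*(-7 + 1)/26 = -17/26*(-6) = 51/13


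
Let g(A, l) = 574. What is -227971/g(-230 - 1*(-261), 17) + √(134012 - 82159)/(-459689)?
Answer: -227971/574 - √51853/459689 ≈ -397.16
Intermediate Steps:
-227971/g(-230 - 1*(-261), 17) + √(134012 - 82159)/(-459689) = -227971/574 + √(134012 - 82159)/(-459689) = -227971*1/574 + √51853*(-1/459689) = -227971/574 - √51853/459689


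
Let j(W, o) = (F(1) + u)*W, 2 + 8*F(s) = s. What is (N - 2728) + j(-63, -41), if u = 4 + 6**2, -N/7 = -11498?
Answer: 601967/8 ≈ 75246.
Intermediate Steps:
N = 80486 (N = -7*(-11498) = 80486)
F(s) = -1/4 + s/8
u = 40 (u = 4 + 36 = 40)
j(W, o) = 319*W/8 (j(W, o) = ((-1/4 + (1/8)*1) + 40)*W = ((-1/4 + 1/8) + 40)*W = (-1/8 + 40)*W = 319*W/8)
(N - 2728) + j(-63, -41) = (80486 - 2728) + (319/8)*(-63) = 77758 - 20097/8 = 601967/8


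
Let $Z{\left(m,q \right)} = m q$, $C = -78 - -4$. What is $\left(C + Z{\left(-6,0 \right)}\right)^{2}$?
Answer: $5476$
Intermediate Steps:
$C = -74$ ($C = -78 + 4 = -74$)
$\left(C + Z{\left(-6,0 \right)}\right)^{2} = \left(-74 - 0\right)^{2} = \left(-74 + 0\right)^{2} = \left(-74\right)^{2} = 5476$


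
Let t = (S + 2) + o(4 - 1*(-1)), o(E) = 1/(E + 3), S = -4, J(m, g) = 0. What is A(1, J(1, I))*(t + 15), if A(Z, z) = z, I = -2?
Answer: 0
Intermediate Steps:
o(E) = 1/(3 + E)
t = -15/8 (t = (-4 + 2) + 1/(3 + (4 - 1*(-1))) = -2 + 1/(3 + (4 + 1)) = -2 + 1/(3 + 5) = -2 + 1/8 = -2 + ⅛ = -15/8 ≈ -1.8750)
A(1, J(1, I))*(t + 15) = 0*(-15/8 + 15) = 0*(105/8) = 0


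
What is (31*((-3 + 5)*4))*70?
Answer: 17360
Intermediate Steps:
(31*((-3 + 5)*4))*70 = (31*(2*4))*70 = (31*8)*70 = 248*70 = 17360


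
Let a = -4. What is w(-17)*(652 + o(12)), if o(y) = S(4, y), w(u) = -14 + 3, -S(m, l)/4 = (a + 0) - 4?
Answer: -7524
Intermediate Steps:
S(m, l) = 32 (S(m, l) = -4*((-4 + 0) - 4) = -4*(-4 - 4) = -4*(-8) = 32)
w(u) = -11
o(y) = 32
w(-17)*(652 + o(12)) = -11*(652 + 32) = -11*684 = -7524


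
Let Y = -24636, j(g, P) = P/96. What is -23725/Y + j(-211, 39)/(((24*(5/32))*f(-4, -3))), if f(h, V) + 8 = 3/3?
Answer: 544687/574840 ≈ 0.94755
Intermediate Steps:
j(g, P) = P/96 (j(g, P) = P*(1/96) = P/96)
f(h, V) = -7 (f(h, V) = -8 + 3/3 = -8 + 3*(⅓) = -8 + 1 = -7)
-23725/Y + j(-211, 39)/(((24*(5/32))*f(-4, -3))) = -23725/(-24636) + ((1/96)*39)/(((24*(5/32))*(-7))) = -23725*(-1/24636) + 13/(32*(((24*(5*(1/32)))*(-7)))) = 23725/24636 + 13/(32*(((24*(5/32))*(-7)))) = 23725/24636 + 13/(32*(((15/4)*(-7)))) = 23725/24636 + 13/(32*(-105/4)) = 23725/24636 + (13/32)*(-4/105) = 23725/24636 - 13/840 = 544687/574840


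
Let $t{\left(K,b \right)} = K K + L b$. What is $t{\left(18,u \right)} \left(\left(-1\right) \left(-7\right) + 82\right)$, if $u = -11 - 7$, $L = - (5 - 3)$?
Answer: $32040$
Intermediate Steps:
$L = -2$ ($L = \left(-1\right) 2 = -2$)
$u = -18$
$t{\left(K,b \right)} = K^{2} - 2 b$ ($t{\left(K,b \right)} = K K - 2 b = K^{2} - 2 b$)
$t{\left(18,u \right)} \left(\left(-1\right) \left(-7\right) + 82\right) = \left(18^{2} - -36\right) \left(\left(-1\right) \left(-7\right) + 82\right) = \left(324 + 36\right) \left(7 + 82\right) = 360 \cdot 89 = 32040$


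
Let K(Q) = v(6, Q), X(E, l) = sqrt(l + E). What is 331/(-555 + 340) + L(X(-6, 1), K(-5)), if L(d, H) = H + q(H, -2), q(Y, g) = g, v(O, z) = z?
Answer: -1836/215 ≈ -8.5395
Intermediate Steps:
X(E, l) = sqrt(E + l)
K(Q) = Q
L(d, H) = -2 + H (L(d, H) = H - 2 = -2 + H)
331/(-555 + 340) + L(X(-6, 1), K(-5)) = 331/(-555 + 340) + (-2 - 5) = 331/(-215) - 7 = -1/215*331 - 7 = -331/215 - 7 = -1836/215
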